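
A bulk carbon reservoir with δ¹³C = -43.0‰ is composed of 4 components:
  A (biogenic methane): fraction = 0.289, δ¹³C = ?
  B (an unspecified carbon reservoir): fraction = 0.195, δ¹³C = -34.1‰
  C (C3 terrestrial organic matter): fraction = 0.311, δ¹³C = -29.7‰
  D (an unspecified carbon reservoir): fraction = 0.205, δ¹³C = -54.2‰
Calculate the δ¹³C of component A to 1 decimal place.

Isotope mass balance: δ_bulk = Σ fᵢ·δᵢ.
-43.0 = 0.289×δ_A + 0.195×(-34.1) + 0.311×(-29.7) + 0.205×(-54.2)
0.289·δ_A = -43.0 − (-26.997) = -16.003
δ_A = -16.003 / 0.289 = -55.37‰

-55.4‰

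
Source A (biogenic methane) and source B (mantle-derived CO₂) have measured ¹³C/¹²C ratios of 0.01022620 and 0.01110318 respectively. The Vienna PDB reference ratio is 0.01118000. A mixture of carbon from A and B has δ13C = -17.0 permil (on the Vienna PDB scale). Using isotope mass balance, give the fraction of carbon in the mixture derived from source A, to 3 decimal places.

δ_A = (0.01022620/0.01118000 − 1)×1000 = (0.914687 − 1)×1000 = -85.313 permil
δ_B = (0.01110318/0.01118000 − 1)×1000 = (0.993129 − 1)×1000 = -6.871 permil
f_A = (δ_mix − δ_B)/(δ_A − δ_B) = (-17.0 − (-6.871))/(-85.313 − (-6.871))
f_A = -10.129 / -78.442 = 0.1291

0.129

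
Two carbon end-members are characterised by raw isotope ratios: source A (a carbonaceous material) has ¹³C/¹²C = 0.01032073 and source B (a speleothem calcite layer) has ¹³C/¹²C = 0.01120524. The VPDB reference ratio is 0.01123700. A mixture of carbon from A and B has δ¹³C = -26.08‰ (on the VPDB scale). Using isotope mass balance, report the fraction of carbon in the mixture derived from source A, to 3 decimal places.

0.295

δ_A = (0.01032073/0.01123700 − 1)×1000 = (0.918460 − 1)×1000 = -81.540‰
δ_B = (0.01120524/0.01123700 − 1)×1000 = (0.997174 − 1)×1000 = -2.826‰
f_A = (δ_mix − δ_B)/(δ_A − δ_B) = (-26.08 − (-2.826))/(-81.540 − (-2.826))
f_A = -23.254 / -78.714 = 0.2954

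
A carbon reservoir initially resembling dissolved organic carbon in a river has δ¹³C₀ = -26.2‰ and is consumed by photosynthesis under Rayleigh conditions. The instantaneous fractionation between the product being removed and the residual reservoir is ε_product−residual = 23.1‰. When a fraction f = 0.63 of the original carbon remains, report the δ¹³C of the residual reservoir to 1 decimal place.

-36.5‰

Rayleigh residual: δ_res = (δ₀ + 1000)·f^(α−1) − 1000
α = ε/1000 + 1 = 1.02310, so α − 1 = 0.02310
f^(α−1) = 0.63^(0.02310) = 0.989384
δ_res = (-26.2 + 1000) × 0.989384 − 1000 = 963.462 − 1000 = -36.54‰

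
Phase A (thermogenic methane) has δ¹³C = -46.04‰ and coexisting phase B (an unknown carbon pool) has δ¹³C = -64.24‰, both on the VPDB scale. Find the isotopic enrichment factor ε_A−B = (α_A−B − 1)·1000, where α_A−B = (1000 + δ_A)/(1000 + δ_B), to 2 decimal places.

19.45‰

α_A−B = (1000 + -46.04) / (1000 + -64.24) = 953.96 / 935.76 = 1.019449
ε_A−B = (1.019449 − 1) × 1000 = 19.449‰
(The approximation ε ≈ δ_A − δ_B would give 18.20‰.)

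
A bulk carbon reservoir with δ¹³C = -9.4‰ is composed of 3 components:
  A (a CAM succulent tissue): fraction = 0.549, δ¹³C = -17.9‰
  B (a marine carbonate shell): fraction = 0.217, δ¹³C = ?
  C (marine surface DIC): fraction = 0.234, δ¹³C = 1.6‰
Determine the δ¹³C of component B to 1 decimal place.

Isotope mass balance: δ_bulk = Σ fᵢ·δᵢ.
-9.4 = 0.549×(-17.9) + 0.217×δ_B + 0.234×(1.6)
0.217·δ_B = -9.4 − (-9.453) = 0.053
δ_B = 0.053 / 0.217 = 0.24‰

0.2‰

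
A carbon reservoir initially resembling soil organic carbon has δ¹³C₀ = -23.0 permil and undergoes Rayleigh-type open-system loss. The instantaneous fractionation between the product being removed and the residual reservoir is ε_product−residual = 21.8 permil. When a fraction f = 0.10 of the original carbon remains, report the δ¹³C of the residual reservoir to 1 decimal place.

-70.8 permil

Rayleigh residual: δ_res = (δ₀ + 1000)·f^(α−1) − 1000
α = ε/1000 + 1 = 1.02180, so α − 1 = 0.02180
f^(α−1) = 0.10^(0.02180) = 0.951043
δ_res = (-23.0 + 1000) × 0.951043 − 1000 = 929.169 − 1000 = -70.83 permil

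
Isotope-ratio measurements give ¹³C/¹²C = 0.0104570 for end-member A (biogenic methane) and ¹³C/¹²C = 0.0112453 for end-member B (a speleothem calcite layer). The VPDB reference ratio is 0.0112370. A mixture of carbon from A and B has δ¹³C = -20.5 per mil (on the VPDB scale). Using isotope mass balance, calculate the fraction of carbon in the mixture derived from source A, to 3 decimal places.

0.303

δ_A = (0.0104570/0.0112370 − 1)×1000 = (0.930586 − 1)×1000 = -69.414 per mil
δ_B = (0.0112453/0.0112370 − 1)×1000 = (1.000739 − 1)×1000 = 0.739 per mil
f_A = (δ_mix − δ_B)/(δ_A − δ_B) = (-20.5 − (0.739))/(-69.414 − (0.739))
f_A = -21.239 / -70.152 = 0.3028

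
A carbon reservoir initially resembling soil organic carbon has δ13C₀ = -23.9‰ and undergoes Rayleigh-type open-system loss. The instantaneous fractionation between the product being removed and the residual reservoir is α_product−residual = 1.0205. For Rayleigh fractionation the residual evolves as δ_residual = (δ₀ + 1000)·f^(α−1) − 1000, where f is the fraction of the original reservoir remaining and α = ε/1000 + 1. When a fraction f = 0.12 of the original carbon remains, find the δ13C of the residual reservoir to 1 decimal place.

-65.4‰

Rayleigh residual: δ_res = (δ₀ + 1000)·f^(α−1) − 1000
α − 1 = 0.02050
f^(α−1) = 0.12^(0.02050) = 0.957466
δ_res = (-23.9 + 1000) × 0.957466 − 1000 = 934.582 − 1000 = -65.42‰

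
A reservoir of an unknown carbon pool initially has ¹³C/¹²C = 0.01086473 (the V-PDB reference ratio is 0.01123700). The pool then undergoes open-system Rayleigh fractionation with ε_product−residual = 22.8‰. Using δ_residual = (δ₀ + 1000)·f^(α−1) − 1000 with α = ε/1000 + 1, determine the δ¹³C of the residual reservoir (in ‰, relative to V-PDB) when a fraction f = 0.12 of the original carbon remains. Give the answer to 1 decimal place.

δ₀ = (0.01086473/0.01123700 − 1)×1000 = (0.966871 − 1)×1000 = -33.129‰
α − 1 = ε/1000 = 0.0228
f^(α−1) = 0.12^(0.0228) = 0.952808
δ_res = (-33.129 + 1000) × 0.952808 − 1000 = 921.242 − 1000 = -78.76‰

-78.8‰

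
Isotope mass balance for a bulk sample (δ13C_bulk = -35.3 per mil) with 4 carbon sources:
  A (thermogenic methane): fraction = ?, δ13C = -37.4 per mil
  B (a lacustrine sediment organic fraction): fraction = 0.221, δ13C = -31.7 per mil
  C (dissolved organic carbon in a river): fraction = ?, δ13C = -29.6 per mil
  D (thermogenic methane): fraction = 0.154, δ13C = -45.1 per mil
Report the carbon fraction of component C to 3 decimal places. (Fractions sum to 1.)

Let f_C and f_A be the unknown fractions; fractions sum to 1 so f_C + f_A = 0.625.
Mass balance: Σ fᵢ·δᵢ = δ_bulk ⇒ f_C·(-29.6) + f_A·(-37.4) = -35.3 − (-13.951) = -21.349
Substitute f_A = 0.625 − f_C:
f_C·(-29.6 − -37.4) = -21.349 − 0.625×(-37.4) = 2.026
f_C = 2.026 / 7.8 = 0.2598

0.260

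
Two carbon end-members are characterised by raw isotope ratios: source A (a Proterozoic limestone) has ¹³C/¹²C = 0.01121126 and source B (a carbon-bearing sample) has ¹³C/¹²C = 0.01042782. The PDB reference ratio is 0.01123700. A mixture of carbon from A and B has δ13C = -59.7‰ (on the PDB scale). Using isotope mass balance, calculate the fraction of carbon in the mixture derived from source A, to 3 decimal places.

δ_A = (0.01121126/0.01123700 − 1)×1000 = (0.997709 − 1)×1000 = -2.291‰
δ_B = (0.01042782/0.01123700 − 1)×1000 = (0.927990 − 1)×1000 = -72.010‰
f_A = (δ_mix − δ_B)/(δ_A − δ_B) = (-59.7 − (-72.010))/(-2.291 − (-72.010))
f_A = 12.310 / 69.720 = 0.1766

0.177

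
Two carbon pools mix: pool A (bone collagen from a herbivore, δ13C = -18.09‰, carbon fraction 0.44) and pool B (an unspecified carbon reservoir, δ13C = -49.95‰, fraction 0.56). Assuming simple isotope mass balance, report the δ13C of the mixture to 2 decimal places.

δ_mix = f_A·δ_A + f_B·δ_B
δ_mix = 0.44 × (-18.09) + 0.56 × (-49.95)
δ_mix = -7.960 + -27.972 = -35.932‰

-35.93‰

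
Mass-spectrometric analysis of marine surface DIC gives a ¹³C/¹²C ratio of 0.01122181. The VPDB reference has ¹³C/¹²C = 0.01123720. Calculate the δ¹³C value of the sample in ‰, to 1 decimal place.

δ¹³C = (R_sample / R_standard − 1) × 1000
R_sample / R_standard = 0.01122181 / 0.01123720 = 0.998630
δ¹³C = (0.998630 − 1) × 1000 = -1.37‰

-1.4‰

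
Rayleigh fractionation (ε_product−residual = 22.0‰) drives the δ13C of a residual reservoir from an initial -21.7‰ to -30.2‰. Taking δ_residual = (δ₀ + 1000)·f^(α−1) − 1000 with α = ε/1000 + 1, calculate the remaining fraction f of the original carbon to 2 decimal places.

0.67

α − 1 = ε/1000 = 0.0220
(δ_res + 1000)/(δ₀ + 1000) = (-30.2 + 1000)/(-21.7 + 1000) = 969.8/978.3 = 0.991311
f = 0.991311^(1/0.0220) = exp(ln(0.991311)/0.0220) = exp(-0.00873/0.0220)
f = exp(-0.3967) = 0.6726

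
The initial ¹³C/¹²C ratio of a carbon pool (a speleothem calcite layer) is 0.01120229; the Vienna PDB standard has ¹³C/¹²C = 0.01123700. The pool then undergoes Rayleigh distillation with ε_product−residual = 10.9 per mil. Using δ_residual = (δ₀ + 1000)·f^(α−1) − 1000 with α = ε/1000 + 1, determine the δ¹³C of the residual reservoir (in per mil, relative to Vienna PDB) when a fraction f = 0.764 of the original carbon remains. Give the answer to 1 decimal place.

δ₀ = (0.01120229/0.01123700 − 1)×1000 = (0.996911 − 1)×1000 = -3.089 per mil
α − 1 = ε/1000 = 0.0109
f^(α−1) = 0.764^(0.0109) = 0.997070
δ_res = (-3.089 + 1000) × 0.997070 − 1000 = 993.990 − 1000 = -6.01 per mil

-6.0 per mil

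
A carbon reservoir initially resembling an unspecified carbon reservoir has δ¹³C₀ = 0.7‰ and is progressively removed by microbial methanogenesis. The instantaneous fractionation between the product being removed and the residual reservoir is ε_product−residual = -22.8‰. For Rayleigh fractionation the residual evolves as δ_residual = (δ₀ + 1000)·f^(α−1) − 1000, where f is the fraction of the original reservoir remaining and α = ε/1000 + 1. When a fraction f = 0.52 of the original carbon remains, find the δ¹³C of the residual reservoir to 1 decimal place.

15.7‰

Rayleigh residual: δ_res = (δ₀ + 1000)·f^(α−1) − 1000
α = ε/1000 + 1 = 0.97720, so α − 1 = -0.02280
f^(α−1) = 0.52^(-0.02280) = 1.015021
δ_res = (0.7 + 1000) × 1.015021 − 1000 = 1015.732 − 1000 = 15.73‰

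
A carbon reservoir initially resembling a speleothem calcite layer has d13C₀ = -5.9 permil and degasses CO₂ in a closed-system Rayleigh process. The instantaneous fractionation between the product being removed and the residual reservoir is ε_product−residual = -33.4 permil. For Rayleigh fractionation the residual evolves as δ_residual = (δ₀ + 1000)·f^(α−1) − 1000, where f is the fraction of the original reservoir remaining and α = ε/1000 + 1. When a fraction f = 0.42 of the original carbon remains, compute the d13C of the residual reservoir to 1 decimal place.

23.3 permil

Rayleigh residual: δ_res = (δ₀ + 1000)·f^(α−1) − 1000
α = ε/1000 + 1 = 0.96660, so α − 1 = -0.03340
f^(α−1) = 0.42^(-0.03340) = 1.029398
δ_res = (-5.9 + 1000) × 1.029398 − 1000 = 1023.325 − 1000 = 23.32 permil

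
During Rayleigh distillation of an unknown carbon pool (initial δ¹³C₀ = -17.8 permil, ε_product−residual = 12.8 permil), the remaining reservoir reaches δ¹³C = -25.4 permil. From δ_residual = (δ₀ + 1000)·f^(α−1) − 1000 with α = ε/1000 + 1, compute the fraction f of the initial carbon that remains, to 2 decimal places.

α − 1 = ε/1000 = 0.0128
(δ_res + 1000)/(δ₀ + 1000) = (-25.4 + 1000)/(-17.8 + 1000) = 974.6/982.2 = 0.992262
f = 0.992262^(1/0.0128) = exp(ln(0.992262)/0.0128) = exp(-0.00777/0.0128)
f = exp(-0.6069) = 0.5451

0.55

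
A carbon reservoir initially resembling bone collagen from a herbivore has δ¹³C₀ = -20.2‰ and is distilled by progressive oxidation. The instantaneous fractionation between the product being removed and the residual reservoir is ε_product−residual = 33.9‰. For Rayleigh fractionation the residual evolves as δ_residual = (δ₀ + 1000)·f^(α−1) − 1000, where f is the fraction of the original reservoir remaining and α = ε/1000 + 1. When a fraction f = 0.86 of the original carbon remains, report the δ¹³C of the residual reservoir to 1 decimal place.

-25.2‰

Rayleigh residual: δ_res = (δ₀ + 1000)·f^(α−1) − 1000
α = ε/1000 + 1 = 1.03390, so α − 1 = 0.03390
f^(α−1) = 0.86^(0.03390) = 0.994900
δ_res = (-20.2 + 1000) × 0.994900 − 1000 = 974.803 − 1000 = -25.20‰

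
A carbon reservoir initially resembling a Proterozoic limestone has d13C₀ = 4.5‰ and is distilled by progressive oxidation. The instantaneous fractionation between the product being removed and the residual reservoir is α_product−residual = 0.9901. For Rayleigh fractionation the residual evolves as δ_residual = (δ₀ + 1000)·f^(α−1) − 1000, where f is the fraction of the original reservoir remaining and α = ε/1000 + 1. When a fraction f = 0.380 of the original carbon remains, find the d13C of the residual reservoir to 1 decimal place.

Rayleigh residual: δ_res = (δ₀ + 1000)·f^(α−1) − 1000
α − 1 = -0.00990
f^(α−1) = 0.380^(-0.00990) = 1.009625
δ_res = (4.5 + 1000) × 1.009625 − 1000 = 1014.168 − 1000 = 14.17‰

14.2‰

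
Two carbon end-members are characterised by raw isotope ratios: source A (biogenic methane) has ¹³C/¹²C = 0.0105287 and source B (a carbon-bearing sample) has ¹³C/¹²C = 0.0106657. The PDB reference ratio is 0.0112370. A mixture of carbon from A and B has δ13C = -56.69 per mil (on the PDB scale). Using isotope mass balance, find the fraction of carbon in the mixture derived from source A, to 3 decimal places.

δ_A = (0.0105287/0.0112370 − 1)×1000 = (0.936967 − 1)×1000 = -63.033 per mil
δ_B = (0.0106657/0.0112370 − 1)×1000 = (0.949159 − 1)×1000 = -50.841 per mil
f_A = (δ_mix − δ_B)/(δ_A − δ_B) = (-56.69 − (-50.841))/(-63.033 − (-50.841))
f_A = -5.849 / -12.192 = 0.4797

0.480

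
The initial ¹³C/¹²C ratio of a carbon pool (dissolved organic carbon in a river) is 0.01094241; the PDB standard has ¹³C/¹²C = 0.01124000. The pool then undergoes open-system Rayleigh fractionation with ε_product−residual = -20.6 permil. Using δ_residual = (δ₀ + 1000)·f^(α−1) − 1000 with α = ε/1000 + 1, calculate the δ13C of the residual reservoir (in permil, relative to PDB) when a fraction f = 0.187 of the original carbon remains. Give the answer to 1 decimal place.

δ₀ = (0.01094241/0.01124000 − 1)×1000 = (0.973524 − 1)×1000 = -26.476 permil
α − 1 = ε/1000 = -0.0206
f^(α−1) = 0.187^(-0.0206) = 1.035142
δ_res = (-26.476 + 1000) × 1.035142 − 1000 = 1007.736 − 1000 = 7.74 permil

7.7 permil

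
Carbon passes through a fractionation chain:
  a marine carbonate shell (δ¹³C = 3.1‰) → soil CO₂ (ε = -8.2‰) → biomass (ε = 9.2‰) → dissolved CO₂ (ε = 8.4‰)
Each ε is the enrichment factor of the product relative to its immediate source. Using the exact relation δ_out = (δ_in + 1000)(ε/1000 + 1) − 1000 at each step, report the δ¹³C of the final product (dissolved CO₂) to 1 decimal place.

12.5‰

step 1: δ = (3.10 + 1000)·(-8.2/1000 + 1) − 1000 = -5.13‰
step 2: δ = (-5.13 + 1000)·(9.2/1000 + 1) − 1000 = 4.03‰
step 3: δ = (4.03 + 1000)·(8.4/1000 + 1) − 1000 = 12.46‰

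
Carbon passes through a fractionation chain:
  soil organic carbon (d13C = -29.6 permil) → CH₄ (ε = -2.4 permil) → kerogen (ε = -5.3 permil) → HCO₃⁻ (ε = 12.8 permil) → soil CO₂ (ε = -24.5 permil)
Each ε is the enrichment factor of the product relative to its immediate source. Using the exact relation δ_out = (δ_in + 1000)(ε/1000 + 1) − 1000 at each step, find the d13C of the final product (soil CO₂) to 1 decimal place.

-48.6 permil

step 1: δ = (-29.60 + 1000)·(-2.4/1000 + 1) − 1000 = -31.93 permil
step 2: δ = (-31.93 + 1000)·(-5.3/1000 + 1) − 1000 = -37.06 permil
step 3: δ = (-37.06 + 1000)·(12.8/1000 + 1) − 1000 = -24.73 permil
step 4: δ = (-24.73 + 1000)·(-24.5/1000 + 1) − 1000 = -48.63 permil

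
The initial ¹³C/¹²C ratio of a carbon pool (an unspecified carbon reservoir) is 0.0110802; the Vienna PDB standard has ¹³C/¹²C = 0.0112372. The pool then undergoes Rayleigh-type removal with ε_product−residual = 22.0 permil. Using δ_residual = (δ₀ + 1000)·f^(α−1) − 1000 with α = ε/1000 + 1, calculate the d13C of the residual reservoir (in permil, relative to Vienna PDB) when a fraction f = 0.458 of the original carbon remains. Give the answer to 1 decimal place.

δ₀ = (0.0110802/0.0112372 − 1)×1000 = (0.986029 − 1)×1000 = -13.971 permil
α − 1 = ε/1000 = 0.0220
f^(α−1) = 0.458^(0.0220) = 0.982967
δ_res = (-13.971 + 1000) × 0.982967 − 1000 = 969.234 − 1000 = -30.77 permil

-30.8 permil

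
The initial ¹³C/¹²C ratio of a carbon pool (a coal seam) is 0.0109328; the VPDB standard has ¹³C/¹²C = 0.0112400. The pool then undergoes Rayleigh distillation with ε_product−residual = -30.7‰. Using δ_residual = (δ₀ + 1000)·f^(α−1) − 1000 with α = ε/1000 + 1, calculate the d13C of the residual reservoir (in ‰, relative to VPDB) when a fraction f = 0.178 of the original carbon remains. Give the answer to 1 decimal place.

25.6‰

δ₀ = (0.0109328/0.0112400 − 1)×1000 = (0.972669 − 1)×1000 = -27.331‰
α − 1 = ε/1000 = -0.0307
f^(α−1) = 0.178^(-0.0307) = 1.054416
δ_res = (-27.331 + 1000) × 1.054416 − 1000 = 1025.598 − 1000 = 25.60‰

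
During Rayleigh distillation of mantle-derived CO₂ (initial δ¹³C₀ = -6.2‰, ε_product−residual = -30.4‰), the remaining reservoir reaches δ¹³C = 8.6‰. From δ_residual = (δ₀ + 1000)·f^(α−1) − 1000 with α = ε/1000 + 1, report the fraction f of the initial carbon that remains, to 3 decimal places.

0.615

α − 1 = ε/1000 = -0.0304
(δ_res + 1000)/(δ₀ + 1000) = (8.6 + 1000)/(-6.2 + 1000) = 1008.6/993.8 = 1.014892
f = 1.014892^(1/-0.0304) = exp(ln(1.014892)/-0.0304) = exp(0.01478/-0.0304)
f = exp(-0.4863) = 0.6149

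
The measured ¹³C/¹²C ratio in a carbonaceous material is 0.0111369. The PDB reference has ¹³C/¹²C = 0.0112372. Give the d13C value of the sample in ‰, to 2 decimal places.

-8.93‰

d13C = (R_sample / R_standard − 1) × 1000
R_sample / R_standard = 0.0111369 / 0.0112372 = 0.991074
d13C = (0.991074 − 1) × 1000 = -8.926‰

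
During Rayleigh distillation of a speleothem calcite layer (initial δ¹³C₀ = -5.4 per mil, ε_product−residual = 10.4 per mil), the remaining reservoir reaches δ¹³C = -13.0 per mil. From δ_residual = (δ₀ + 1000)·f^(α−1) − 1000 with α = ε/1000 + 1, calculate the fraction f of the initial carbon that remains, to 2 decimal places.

α − 1 = ε/1000 = 0.0104
(δ_res + 1000)/(δ₀ + 1000) = (-13.0 + 1000)/(-5.4 + 1000) = 987.0/994.6 = 0.992359
f = 0.992359^(1/0.0104) = exp(ln(0.992359)/0.0104) = exp(-0.00767/0.0104)
f = exp(-0.7376) = 0.4783

0.48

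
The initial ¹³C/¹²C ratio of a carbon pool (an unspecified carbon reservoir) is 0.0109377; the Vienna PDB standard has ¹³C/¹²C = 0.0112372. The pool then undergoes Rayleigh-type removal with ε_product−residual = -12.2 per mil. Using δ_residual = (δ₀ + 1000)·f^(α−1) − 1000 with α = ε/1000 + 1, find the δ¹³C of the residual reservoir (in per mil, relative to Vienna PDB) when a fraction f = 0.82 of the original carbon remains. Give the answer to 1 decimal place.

-24.3 per mil

δ₀ = (0.0109377/0.0112372 − 1)×1000 = (0.973347 − 1)×1000 = -26.653 per mil
α − 1 = ε/1000 = -0.0122
f^(α−1) = 0.82^(-0.0122) = 1.002424
δ_res = (-26.653 + 1000) × 1.002424 − 1000 = 975.707 − 1000 = -24.29 per mil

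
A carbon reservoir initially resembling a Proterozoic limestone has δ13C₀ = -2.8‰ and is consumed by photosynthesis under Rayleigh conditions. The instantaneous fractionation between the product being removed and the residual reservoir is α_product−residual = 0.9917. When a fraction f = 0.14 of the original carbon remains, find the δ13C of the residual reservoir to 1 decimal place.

Rayleigh residual: δ_res = (δ₀ + 1000)·f^(α−1) − 1000
α − 1 = -0.00830
f^(α−1) = 0.14^(-0.00830) = 1.016453
δ_res = (-2.8 + 1000) × 1.016453 − 1000 = 1013.607 − 1000 = 13.61‰

13.6‰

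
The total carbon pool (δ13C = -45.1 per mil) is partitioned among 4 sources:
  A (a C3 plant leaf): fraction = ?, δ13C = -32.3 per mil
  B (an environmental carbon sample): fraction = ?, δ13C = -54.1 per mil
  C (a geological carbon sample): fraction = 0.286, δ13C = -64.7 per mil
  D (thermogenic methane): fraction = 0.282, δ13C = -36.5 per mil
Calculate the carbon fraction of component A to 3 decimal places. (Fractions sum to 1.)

0.324

Let f_A and f_B be the unknown fractions; fractions sum to 1 so f_A + f_B = 0.432.
Mass balance: Σ fᵢ·δᵢ = δ_bulk ⇒ f_A·(-32.3) + f_B·(-54.1) = -45.1 − (-28.797) = -16.303
Substitute f_B = 0.432 − f_A:
f_A·(-32.3 − -54.1) = -16.303 − 0.432×(-54.1) = 7.068
f_A = 7.068 / 21.8 = 0.3242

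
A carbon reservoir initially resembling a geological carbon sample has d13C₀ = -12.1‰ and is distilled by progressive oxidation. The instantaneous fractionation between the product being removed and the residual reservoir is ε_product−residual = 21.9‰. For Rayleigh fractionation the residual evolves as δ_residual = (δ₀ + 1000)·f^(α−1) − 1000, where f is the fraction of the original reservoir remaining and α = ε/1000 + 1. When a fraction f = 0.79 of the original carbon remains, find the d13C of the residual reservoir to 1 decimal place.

-17.2‰

Rayleigh residual: δ_res = (δ₀ + 1000)·f^(α−1) − 1000
α = ε/1000 + 1 = 1.02190, so α − 1 = 0.02190
f^(α−1) = 0.79^(0.02190) = 0.994851
δ_res = (-12.1 + 1000) × 0.994851 − 1000 = 982.813 − 1000 = -17.19‰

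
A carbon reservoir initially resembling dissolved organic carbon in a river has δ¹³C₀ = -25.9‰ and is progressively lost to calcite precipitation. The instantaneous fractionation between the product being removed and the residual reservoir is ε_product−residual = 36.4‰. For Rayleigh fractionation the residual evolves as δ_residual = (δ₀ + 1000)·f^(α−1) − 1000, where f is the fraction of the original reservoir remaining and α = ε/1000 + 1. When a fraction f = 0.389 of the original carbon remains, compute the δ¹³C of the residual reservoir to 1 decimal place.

-58.8‰

Rayleigh residual: δ_res = (δ₀ + 1000)·f^(α−1) − 1000
α = ε/1000 + 1 = 1.03640, so α − 1 = 0.03640
f^(α−1) = 0.389^(0.03640) = 0.966216
δ_res = (-25.9 + 1000) × 0.966216 − 1000 = 941.191 − 1000 = -58.81‰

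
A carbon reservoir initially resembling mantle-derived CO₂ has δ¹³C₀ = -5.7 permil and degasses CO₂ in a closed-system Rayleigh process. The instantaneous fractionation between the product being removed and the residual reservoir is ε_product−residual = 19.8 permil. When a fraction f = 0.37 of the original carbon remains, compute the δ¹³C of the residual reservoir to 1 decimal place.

Rayleigh residual: δ_res = (δ₀ + 1000)·f^(α−1) − 1000
α = ε/1000 + 1 = 1.01980, so α − 1 = 0.01980
f^(α−1) = 0.37^(0.01980) = 0.980506
δ_res = (-5.7 + 1000) × 0.980506 − 1000 = 974.917 − 1000 = -25.08 permil

-25.1 permil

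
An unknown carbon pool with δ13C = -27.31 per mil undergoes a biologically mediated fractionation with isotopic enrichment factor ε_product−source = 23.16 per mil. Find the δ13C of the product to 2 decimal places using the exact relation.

-4.78 per mil

To first order, δ_product ≈ δ_source + ε = -4.15 per mil.
Exactly, δ_product = (δ_source + 1000)·(ε/1000 + 1) − 1000.
δ_product = (-27.31 + 1000) × (23.16/1000 + 1) − 1000
δ_product = -4.782 per mil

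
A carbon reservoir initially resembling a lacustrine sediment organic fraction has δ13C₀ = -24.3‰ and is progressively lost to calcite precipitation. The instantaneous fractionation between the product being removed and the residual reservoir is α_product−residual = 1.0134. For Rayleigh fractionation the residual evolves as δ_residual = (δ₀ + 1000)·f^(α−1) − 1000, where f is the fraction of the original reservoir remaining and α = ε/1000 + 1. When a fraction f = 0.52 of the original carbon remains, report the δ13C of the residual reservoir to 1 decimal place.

-32.8‰

Rayleigh residual: δ_res = (δ₀ + 1000)·f^(α−1) − 1000
α − 1 = 0.01340
f^(α−1) = 0.52^(0.01340) = 0.991276
δ_res = (-24.3 + 1000) × 0.991276 − 1000 = 967.188 − 1000 = -32.81‰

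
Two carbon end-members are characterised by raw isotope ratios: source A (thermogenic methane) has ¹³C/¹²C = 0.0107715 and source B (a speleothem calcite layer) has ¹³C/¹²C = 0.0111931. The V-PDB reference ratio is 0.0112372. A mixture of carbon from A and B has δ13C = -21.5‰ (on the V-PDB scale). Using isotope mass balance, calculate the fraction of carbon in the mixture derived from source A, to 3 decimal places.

δ_A = (0.0107715/0.0112372 − 1)×1000 = (0.958557 − 1)×1000 = -41.443‰
δ_B = (0.0111931/0.0112372 − 1)×1000 = (0.996076 − 1)×1000 = -3.924‰
f_A = (δ_mix − δ_B)/(δ_A − δ_B) = (-21.5 − (-3.924))/(-41.443 − (-3.924))
f_A = -17.576 / -37.518 = 0.4685

0.468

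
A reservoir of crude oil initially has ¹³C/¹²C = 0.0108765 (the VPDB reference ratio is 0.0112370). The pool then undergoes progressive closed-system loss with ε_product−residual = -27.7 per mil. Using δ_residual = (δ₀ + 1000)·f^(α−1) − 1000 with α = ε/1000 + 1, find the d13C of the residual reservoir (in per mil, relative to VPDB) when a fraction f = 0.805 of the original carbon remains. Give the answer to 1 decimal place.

-26.2 per mil

δ₀ = (0.0108765/0.0112370 − 1)×1000 = (0.967918 − 1)×1000 = -32.082 per mil
α − 1 = ε/1000 = -0.0277
f^(α−1) = 0.805^(-0.0277) = 1.006027
δ_res = (-32.082 + 1000) × 1.006027 − 1000 = 973.752 − 1000 = -26.25 per mil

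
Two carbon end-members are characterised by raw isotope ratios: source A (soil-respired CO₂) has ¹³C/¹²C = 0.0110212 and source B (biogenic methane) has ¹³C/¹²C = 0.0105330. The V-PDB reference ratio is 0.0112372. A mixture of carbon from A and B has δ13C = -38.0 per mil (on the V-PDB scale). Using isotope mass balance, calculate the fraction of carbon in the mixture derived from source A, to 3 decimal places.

0.568

δ_A = (0.0110212/0.0112372 − 1)×1000 = (0.980778 − 1)×1000 = -19.222 per mil
δ_B = (0.0105330/0.0112372 − 1)×1000 = (0.937333 − 1)×1000 = -62.667 per mil
f_A = (δ_mix − δ_B)/(δ_A − δ_B) = (-38.0 − (-62.667))/(-19.222 − (-62.667))
f_A = 24.667 / 43.445 = 0.5678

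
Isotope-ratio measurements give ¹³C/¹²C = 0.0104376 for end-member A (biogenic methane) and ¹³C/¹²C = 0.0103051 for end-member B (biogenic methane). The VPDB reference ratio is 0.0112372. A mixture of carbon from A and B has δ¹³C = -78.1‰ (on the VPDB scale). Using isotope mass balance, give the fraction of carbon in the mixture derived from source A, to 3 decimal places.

δ_A = (0.0104376/0.0112372 − 1)×1000 = (0.928843 − 1)×1000 = -71.157‰
δ_B = (0.0103051/0.0112372 − 1)×1000 = (0.917052 − 1)×1000 = -82.948‰
f_A = (δ_mix − δ_B)/(δ_A − δ_B) = (-78.1 − (-82.948))/(-71.157 − (-82.948))
f_A = 4.848 / 11.791 = 0.4111

0.411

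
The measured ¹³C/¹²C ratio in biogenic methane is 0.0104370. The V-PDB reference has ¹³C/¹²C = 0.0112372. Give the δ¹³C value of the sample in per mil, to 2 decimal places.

δ¹³C = (R_sample / R_standard − 1) × 1000
R_sample / R_standard = 0.0104370 / 0.0112372 = 0.928790
δ¹³C = (0.928790 − 1) × 1000 = -71.210 per mil

-71.21 per mil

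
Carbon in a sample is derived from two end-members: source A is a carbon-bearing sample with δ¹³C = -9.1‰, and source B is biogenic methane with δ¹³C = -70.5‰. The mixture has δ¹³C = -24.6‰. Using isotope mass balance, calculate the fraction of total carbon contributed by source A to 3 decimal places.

δ_mix = f_A·δ_A + (1 − f_A)·δ_B  ⇒  f_A = (δ_mix − δ_B)/(δ_A − δ_B)
f_A = (-24.6 − (-70.5)) / (-9.1 − (-70.5))
f_A = 45.9 / 61.4 = 0.7476

0.748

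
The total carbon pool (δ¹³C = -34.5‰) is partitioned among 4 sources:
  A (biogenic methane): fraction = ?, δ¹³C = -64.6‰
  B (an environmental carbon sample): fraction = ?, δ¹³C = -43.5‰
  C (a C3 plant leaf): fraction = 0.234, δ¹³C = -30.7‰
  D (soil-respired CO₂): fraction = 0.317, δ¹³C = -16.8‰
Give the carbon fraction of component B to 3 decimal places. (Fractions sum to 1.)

0.332

Let f_B and f_A be the unknown fractions; fractions sum to 1 so f_B + f_A = 0.449.
Mass balance: Σ fᵢ·δᵢ = δ_bulk ⇒ f_B·(-43.5) + f_A·(-64.6) = -34.5 − (-12.509) = -21.991
Substitute f_A = 0.449 − f_B:
f_B·(-43.5 − -64.6) = -21.991 − 0.449×(-64.6) = 7.015
f_B = 7.015 / 21.1 = 0.3325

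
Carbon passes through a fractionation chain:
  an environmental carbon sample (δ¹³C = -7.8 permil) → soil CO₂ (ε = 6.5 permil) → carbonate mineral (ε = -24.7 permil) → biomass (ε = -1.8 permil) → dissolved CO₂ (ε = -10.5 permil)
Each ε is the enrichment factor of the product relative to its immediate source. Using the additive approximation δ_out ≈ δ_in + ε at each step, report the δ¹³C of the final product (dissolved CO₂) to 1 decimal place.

-38.3 permil

step 1: δ ≈ -7.8 + (6.5) = -1.3 permil
step 2: δ ≈ -1.3 + (-24.7) = -26.0 permil
step 3: δ ≈ -26.0 + (-1.8) = -27.8 permil
step 4: δ ≈ -27.8 + (-10.5) = -38.3 permil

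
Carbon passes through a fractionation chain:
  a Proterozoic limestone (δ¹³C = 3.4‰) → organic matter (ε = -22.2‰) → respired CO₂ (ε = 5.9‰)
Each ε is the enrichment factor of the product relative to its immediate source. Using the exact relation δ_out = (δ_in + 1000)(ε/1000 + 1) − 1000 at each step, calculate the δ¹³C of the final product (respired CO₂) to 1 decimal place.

step 1: δ = (3.40 + 1000)·(-22.2/1000 + 1) − 1000 = -18.88‰
step 2: δ = (-18.88 + 1000)·(5.9/1000 + 1) − 1000 = -13.09‰

-13.1‰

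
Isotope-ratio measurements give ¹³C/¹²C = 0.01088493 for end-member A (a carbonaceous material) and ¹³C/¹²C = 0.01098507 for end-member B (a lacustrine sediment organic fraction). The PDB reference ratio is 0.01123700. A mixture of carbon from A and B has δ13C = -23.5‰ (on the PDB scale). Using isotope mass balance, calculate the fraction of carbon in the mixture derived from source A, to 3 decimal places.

δ_A = (0.01088493/0.01123700 − 1)×1000 = (0.968669 − 1)×1000 = -31.331‰
δ_B = (0.01098507/0.01123700 − 1)×1000 = (0.977580 − 1)×1000 = -22.420‰
f_A = (δ_mix − δ_B)/(δ_A − δ_B) = (-23.5 − (-22.420))/(-31.331 − (-22.420))
f_A = -1.080 / -8.912 = 0.1212

0.121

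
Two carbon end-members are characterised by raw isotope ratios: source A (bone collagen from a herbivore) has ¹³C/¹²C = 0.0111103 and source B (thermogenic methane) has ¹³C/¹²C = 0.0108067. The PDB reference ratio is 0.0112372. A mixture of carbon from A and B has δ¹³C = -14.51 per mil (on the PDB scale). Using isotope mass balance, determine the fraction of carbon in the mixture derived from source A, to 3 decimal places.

δ_A = (0.0111103/0.0112372 − 1)×1000 = (0.988707 − 1)×1000 = -11.293 per mil
δ_B = (0.0108067/0.0112372 − 1)×1000 = (0.961690 − 1)×1000 = -38.310 per mil
f_A = (δ_mix − δ_B)/(δ_A − δ_B) = (-14.51 − (-38.310))/(-11.293 − (-38.310))
f_A = 23.800 / 27.017 = 0.8809

0.881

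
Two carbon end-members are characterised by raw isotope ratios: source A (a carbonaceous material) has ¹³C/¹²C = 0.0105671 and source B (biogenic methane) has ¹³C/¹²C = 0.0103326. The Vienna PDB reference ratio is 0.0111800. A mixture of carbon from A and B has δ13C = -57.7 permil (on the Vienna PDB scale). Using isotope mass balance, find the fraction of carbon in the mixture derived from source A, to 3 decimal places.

δ_A = (0.0105671/0.0111800 − 1)×1000 = (0.945179 − 1)×1000 = -54.821 permil
δ_B = (0.0103326/0.0111800 − 1)×1000 = (0.924204 − 1)×1000 = -75.796 permil
f_A = (δ_mix − δ_B)/(δ_A − δ_B) = (-57.7 − (-75.796))/(-54.821 − (-75.796))
f_A = 18.096 / 20.975 = 0.8627

0.863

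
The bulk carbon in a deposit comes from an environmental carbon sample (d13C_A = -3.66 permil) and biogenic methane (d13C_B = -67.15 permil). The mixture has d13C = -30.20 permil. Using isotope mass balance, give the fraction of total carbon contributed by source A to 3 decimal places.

0.582

δ_mix = f_A·δ_A + (1 − f_A)·δ_B  ⇒  f_A = (δ_mix − δ_B)/(δ_A − δ_B)
f_A = (-30.20 − (-67.15)) / (-3.66 − (-67.15))
f_A = 36.95 / 63.49 = 0.5820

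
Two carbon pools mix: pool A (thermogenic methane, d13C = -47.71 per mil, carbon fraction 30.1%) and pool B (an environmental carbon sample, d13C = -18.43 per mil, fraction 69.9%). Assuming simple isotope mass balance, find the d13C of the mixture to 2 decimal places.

δ_mix = f_A·δ_A + f_B·δ_B
δ_mix = 0.301 × (-47.71) + 0.699 × (-18.43)
δ_mix = -14.361 + -12.883 = -27.243 per mil

-27.24 per mil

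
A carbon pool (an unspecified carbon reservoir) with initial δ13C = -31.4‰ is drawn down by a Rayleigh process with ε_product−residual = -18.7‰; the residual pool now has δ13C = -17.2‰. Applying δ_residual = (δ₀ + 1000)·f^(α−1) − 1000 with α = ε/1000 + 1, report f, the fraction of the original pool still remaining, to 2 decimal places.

0.46

α − 1 = ε/1000 = -0.0187
(δ_res + 1000)/(δ₀ + 1000) = (-17.2 + 1000)/(-31.4 + 1000) = 982.8/968.6 = 1.014660
f = 1.014660^(1/-0.0187) = exp(ln(1.014660)/-0.0187) = exp(0.01455/-0.0187)
f = exp(-0.7783) = 0.4592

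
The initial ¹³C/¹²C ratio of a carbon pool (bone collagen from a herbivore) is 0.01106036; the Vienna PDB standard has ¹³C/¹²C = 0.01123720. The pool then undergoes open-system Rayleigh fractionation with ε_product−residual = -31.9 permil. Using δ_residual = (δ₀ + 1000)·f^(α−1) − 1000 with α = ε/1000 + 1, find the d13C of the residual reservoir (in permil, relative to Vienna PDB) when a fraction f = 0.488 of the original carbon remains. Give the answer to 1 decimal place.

δ₀ = (0.01106036/0.01123720 − 1)×1000 = (0.984263 − 1)×1000 = -15.737 permil
α − 1 = ε/1000 = -0.0319
f^(α−1) = 0.488^(-0.0319) = 1.023150
δ_res = (-15.737 + 1000) × 1.023150 − 1000 = 1007.049 − 1000 = 7.05 permil

7.0 permil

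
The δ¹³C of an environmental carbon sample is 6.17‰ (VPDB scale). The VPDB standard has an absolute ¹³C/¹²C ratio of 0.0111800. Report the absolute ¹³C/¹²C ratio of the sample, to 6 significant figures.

R_sample = R_standard × (δ¹³C/1000 + 1)
R_sample = 0.0111800 × (6.17/1000 + 1) = 0.0111800 × 1.006170
R_sample = 0.0112490

0.0112490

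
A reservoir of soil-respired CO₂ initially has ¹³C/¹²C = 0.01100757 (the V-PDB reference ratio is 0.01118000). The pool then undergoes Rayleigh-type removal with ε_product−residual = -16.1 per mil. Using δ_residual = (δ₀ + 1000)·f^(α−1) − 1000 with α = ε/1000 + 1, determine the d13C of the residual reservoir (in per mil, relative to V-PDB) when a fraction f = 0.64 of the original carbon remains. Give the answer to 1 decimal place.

-8.3 per mil

δ₀ = (0.01100757/0.01118000 − 1)×1000 = (0.984577 − 1)×1000 = -15.423 per mil
α − 1 = ε/1000 = -0.0161
f^(α−1) = 0.64^(-0.0161) = 1.007211
δ_res = (-15.423 + 1000) × 1.007211 − 1000 = 991.677 − 1000 = -8.32 per mil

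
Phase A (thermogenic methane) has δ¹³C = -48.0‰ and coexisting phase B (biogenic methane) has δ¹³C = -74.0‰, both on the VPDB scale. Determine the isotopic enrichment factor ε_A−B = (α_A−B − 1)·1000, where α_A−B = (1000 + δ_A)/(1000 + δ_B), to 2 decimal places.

α_A−B = (1000 + -48.0) / (1000 + -74.0) = 952.0 / 926.0 = 1.028078
ε_A−B = (1.028078 − 1) × 1000 = 28.078‰
(The approximation ε ≈ δ_A − δ_B would give 26.0‰.)

28.08‰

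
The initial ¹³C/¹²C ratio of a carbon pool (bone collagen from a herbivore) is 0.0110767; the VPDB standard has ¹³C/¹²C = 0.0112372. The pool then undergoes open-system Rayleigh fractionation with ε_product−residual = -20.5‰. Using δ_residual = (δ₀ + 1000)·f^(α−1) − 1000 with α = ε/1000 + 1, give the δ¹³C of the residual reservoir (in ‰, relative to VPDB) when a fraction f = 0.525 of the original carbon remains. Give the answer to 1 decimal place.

δ₀ = (0.0110767/0.0112372 − 1)×1000 = (0.985717 − 1)×1000 = -14.283‰
α − 1 = ε/1000 = -0.0205
f^(α−1) = 0.525^(-0.0205) = 1.013297
δ_res = (-14.283 + 1000) × 1.013297 − 1000 = 998.824 − 1000 = -1.18‰

-1.2‰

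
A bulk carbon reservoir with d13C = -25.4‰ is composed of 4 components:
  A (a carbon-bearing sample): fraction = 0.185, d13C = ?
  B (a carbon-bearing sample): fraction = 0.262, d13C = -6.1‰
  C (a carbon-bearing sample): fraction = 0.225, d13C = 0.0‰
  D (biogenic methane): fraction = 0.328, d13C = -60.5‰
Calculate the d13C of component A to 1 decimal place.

-21.4‰

Isotope mass balance: δ_bulk = Σ fᵢ·δᵢ.
-25.4 = 0.185×δ_A + 0.262×(-6.1) + 0.225×(-0.0) + 0.328×(-60.5)
0.185·δ_A = -25.4 − (-21.442) = -3.958
δ_A = -3.958 / 0.185 = -21.39‰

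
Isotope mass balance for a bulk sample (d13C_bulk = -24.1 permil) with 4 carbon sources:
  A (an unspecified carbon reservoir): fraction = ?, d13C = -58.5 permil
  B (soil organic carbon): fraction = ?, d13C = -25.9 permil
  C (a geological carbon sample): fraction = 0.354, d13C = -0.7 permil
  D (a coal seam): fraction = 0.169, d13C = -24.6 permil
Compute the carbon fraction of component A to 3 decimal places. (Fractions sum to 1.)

0.225

Let f_A and f_B be the unknown fractions; fractions sum to 1 so f_A + f_B = 0.477.
Mass balance: Σ fᵢ·δᵢ = δ_bulk ⇒ f_A·(-58.5) + f_B·(-25.9) = -24.1 − (-4.405) = -19.695
Substitute f_B = 0.477 − f_A:
f_A·(-58.5 − -25.9) = -19.695 − 0.477×(-25.9) = -7.341
f_A = -7.341 / -32.6 = 0.2252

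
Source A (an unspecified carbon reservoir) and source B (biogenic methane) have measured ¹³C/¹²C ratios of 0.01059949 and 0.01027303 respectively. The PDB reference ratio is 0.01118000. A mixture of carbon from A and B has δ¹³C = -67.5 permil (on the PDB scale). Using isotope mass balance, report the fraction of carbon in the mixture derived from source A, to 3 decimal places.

0.467

δ_A = (0.01059949/0.01118000 − 1)×1000 = (0.948076 − 1)×1000 = -51.924 permil
δ_B = (0.01027303/0.01118000 − 1)×1000 = (0.918876 − 1)×1000 = -81.124 permil
f_A = (δ_mix − δ_B)/(δ_A − δ_B) = (-67.5 − (-81.124))/(-51.924 − (-81.124))
f_A = 13.624 / 29.200 = 0.4666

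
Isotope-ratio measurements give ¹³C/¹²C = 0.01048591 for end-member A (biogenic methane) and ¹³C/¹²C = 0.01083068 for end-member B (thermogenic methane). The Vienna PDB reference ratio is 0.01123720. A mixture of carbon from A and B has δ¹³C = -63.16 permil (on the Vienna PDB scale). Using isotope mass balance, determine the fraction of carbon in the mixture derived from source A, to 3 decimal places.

0.879

δ_A = (0.01048591/0.01123720 − 1)×1000 = (0.933143 − 1)×1000 = -66.857 permil
δ_B = (0.01083068/0.01123720 − 1)×1000 = (0.963824 − 1)×1000 = -36.176 permil
f_A = (δ_mix − δ_B)/(δ_A − δ_B) = (-63.16 − (-36.176))/(-66.857 − (-36.176))
f_A = -26.984 / -30.681 = 0.8795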